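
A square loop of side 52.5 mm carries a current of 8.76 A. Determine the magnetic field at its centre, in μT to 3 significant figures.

B ≈ 189 μT

Each side is a finite straight segment at perpendicular distance d = a/(2 tan(π/4)) = 0.02625 m from the centre, with end-angles ±π/4.
One side contributes B₁ = (μ₀I/4πd)·2 sin(π/4) = 4.72×10⁻⁵ T.
All 4 sides add in the same direction: B = 4 × 4.72×10⁻⁵ = 1.89×10⁻⁴ T.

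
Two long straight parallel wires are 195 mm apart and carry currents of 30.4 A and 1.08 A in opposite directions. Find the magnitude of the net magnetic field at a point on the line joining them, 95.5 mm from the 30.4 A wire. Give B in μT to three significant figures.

Each long wire gives B = μ₀I/(2πd). Distances are d₁ = 0.0955 m and d₂ = 0.0995 m.
B₁ = 6.37×10⁻⁵ T, B₂ = 2.17×10⁻⁶ T.
Between antiparallel currents both contributions point the same way, so they add. B = B₁ + B₂ = 6.37×10⁻⁵ + 2.17×10⁻⁶ = 6.58×10⁻⁵ T.

B ≈ 65.8 μT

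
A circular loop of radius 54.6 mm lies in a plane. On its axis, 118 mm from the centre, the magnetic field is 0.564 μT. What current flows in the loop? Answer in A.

On the axis of a loop, B = μ₀IR²/[2(R²+z²)^(3/2)], so I = 2B(R²+z²)^(3/2)/(μ₀R²).
R² + z² = 0.002981 + 0.01392 = 0.01691 m²; raised to 3/2 gives 2.20×10⁻³ m³.
I = 2 × 5.64×10⁻⁷ × 2.20×10⁻³ / (1.26×10⁻⁶ × 0.002981) = 0.662 A.

I ≈ 0.662 A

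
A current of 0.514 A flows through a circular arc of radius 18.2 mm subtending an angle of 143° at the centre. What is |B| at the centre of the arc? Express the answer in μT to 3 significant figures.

The Biot–Savart field of a circular arc at its centre is B = μ₀Iφ/(4πR), with φ = 2.496 rad.
B = (4π×10⁻⁷ × 0.514 × 2.496) / (4π × 0.0182) = 7.05×10⁻⁶ T.

B ≈ 7.05 μT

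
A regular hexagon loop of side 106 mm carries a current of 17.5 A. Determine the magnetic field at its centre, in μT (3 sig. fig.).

Each side is a finite straight segment at perpendicular distance d = a/(2 tan(π/6)) = 0.0918 m from the centre, with end-angles ±π/6.
One side contributes B₁ = (μ₀I/4πd)·2 sin(π/6) = 1.91×10⁻⁵ T.
All 6 sides add in the same direction: B = 6 × 1.91×10⁻⁵ = 1.14×10⁻⁴ T.

B ≈ 114 μT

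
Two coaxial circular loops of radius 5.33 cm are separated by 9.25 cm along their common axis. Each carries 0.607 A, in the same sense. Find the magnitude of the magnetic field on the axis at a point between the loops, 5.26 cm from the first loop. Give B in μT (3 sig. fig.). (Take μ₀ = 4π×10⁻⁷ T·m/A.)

Each loop contributes B = μ₀IR²/[2(R²+z²)^(3/2)] on the axis, with z measured from that loop.
Loop 1 (z = 0.0526 m): B₁ = 2.58×10⁻⁶ T. Loop 2 (z = 0.0399 m): B₂ = 3.67×10⁻⁶ T.
The fields add: B = B₁ + B₂ = 6.25×10⁻⁶ T.

B ≈ 6.25 μT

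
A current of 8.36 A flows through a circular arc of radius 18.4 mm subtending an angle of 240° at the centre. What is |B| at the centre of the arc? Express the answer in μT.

B ≈ 190 μT

The Biot–Savart field of a circular arc at its centre is B = μ₀Iφ/(4πR), with φ = 4.189 rad.
B = (4π×10⁻⁷ × 8.36 × 4.189) / (4π × 0.0184) = 1.90×10⁻⁴ T.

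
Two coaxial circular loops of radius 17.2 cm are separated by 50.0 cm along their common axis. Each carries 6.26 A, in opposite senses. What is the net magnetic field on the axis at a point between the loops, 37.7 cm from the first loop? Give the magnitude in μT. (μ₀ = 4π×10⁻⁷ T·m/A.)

Each loop contributes B = μ₀IR²/[2(R²+z²)^(3/2)] on the axis, with z measured from that loop.
Loop 1 (z = 0.377 m): B₁ = 1.64×10⁻⁶ T. Loop 2 (z = 0.123 m): B₂ = 1.23×10⁻⁵ T.
The fields oppose: B = |B₁ − B₂| = 1.07×10⁻⁵ T.

B ≈ 10.7 μT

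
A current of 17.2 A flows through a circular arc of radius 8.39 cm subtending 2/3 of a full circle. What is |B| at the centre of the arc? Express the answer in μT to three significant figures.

The Biot–Savart field of a circular arc at its centre is B = μ₀Iφ/(4πR), with φ = 4.189 rad.
B = (4π×10⁻⁷ × 17.2 × 4.189) / (4π × 0.0839) = 8.59×10⁻⁵ T.

B ≈ 85.9 μT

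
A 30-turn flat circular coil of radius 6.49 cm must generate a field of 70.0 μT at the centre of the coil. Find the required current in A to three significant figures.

For an N-turn coil, B = Nμ₀I/(2R) with R = 0.0649 m, so I = 2RB/(Nμ₀) = 2 × 0.0649 × 7.00×10⁻⁵ / (30 × 4π×10⁻⁷) = 0.241 A.

I ≈ 0.241 A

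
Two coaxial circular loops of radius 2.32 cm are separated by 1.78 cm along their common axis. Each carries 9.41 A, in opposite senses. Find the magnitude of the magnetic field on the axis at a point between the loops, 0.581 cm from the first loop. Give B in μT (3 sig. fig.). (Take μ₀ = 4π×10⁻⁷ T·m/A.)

Each loop contributes B = μ₀IR²/[2(R²+z²)^(3/2)] on the axis, with z measured from that loop.
Loop 1 (z = 0.00581 m): B₁ = 2.33×10⁻⁴ T. Loop 2 (z = 0.01199 m): B₂ = 1.79×10⁻⁴ T.
The fields oppose: B = |B₁ − B₂| = 5.39×10⁻⁵ T.

B ≈ 53.9 μT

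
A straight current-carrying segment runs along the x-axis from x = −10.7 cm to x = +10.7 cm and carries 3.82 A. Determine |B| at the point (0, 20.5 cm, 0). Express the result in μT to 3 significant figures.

B ≈ 1.72 μT

For a finite straight segment, B = (μ₀I/4πd)(sinθ₁ + sinθ₂), where θ₁, θ₂ are the angles from the perpendicular to each end.
The perpendicular distance is d = 0.205 m; the end-offsets along the wire are a = 0.107 m and b = 0.107 m.
sinθ₁ = 0.107/√(0.107²+0.205²) = 0.4627; sinθ₂ = 0.107/√(0.107²+0.205²) = 0.4627.
B = (4π×10⁻⁷ × 3.82) / (4π × 0.205) × (0.4627 + 0.4627) = 1.72×10⁻⁶ T.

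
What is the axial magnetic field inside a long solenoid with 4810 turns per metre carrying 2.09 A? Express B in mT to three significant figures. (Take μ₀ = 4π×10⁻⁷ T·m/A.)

B ≈ 12.6 mT

Inside a long solenoid, B = μ₀nI with n = 4810 turns/m.
B = 4π×10⁻⁷ × 4810 × 2.09 = 1.26×10⁻² T.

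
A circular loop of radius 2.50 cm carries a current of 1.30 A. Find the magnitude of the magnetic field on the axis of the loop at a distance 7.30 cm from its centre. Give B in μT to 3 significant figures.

On the axis of a circular loop, B = μ₀IR² / [2(R²+z²)^(3/2)].
R² + z² = (0.025)² + (0.073)² = 0.005954 m², and (R²+z²)^(3/2) = 4.59×10⁻⁴ m³.
B = (4π×10⁻⁷ × 1.30 × 0.000625) / (2 × 4.59×10⁻⁴) = 1.11×10⁻⁶ T.

B ≈ 1.11 μT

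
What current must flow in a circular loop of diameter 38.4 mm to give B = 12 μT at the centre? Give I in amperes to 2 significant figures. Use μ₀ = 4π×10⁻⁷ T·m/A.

At the centre of a circular loop B = μ₀I/(2R), so I = 2RB/μ₀.
With R = 0.0192 m, I = 2 × 0.0192 × 1.20×10⁻⁵ / (4π×10⁻⁷) = 0.367 A.

I ≈ 0.37 A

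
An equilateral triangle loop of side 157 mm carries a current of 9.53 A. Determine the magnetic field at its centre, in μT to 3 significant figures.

Each side is a finite straight segment at perpendicular distance d = a/(2 tan(π/3)) = 0.04532 m from the centre, with end-angles ±π/3.
One side contributes B₁ = (μ₀I/4πd)·2 sin(π/3) = 3.64×10⁻⁵ T.
All 3 sides add in the same direction: B = 3 × 3.64×10⁻⁵ = 1.09×10⁻⁴ T.

B ≈ 109 μT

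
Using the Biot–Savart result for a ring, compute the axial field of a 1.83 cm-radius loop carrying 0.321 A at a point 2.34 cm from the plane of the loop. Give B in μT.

On the axis of a circular loop, B = μ₀IR² / [2(R²+z²)^(3/2)].
R² + z² = (0.0183)² + (0.0234)² = 0.0008825 m², and (R²+z²)^(3/2) = 2.62×10⁻⁵ m³.
B = (4π×10⁻⁷ × 0.321 × 0.0003349) / (2 × 2.62×10⁻⁵) = 2.58×10⁻⁶ T.

B ≈ 2.58 μT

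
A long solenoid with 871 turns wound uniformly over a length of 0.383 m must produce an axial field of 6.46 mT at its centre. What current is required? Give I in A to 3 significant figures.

Inside a long solenoid B = μ₀nI with n = 2274 m⁻¹, so I = B/(μ₀n).
I = 6.46×10⁻³ / (4π×10⁻⁷ × 2274) = 2.26 A.

I ≈ 2.26 A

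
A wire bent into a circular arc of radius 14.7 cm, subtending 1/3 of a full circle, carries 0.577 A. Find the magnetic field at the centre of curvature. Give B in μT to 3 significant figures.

The Biot–Savart field of a circular arc at its centre is B = μ₀Iφ/(4πR), with φ = 2.094 rad.
B = (4π×10⁻⁷ × 0.577 × 2.094) / (4π × 0.147) = 8.22×10⁻⁷ T.

B ≈ 0.822 μT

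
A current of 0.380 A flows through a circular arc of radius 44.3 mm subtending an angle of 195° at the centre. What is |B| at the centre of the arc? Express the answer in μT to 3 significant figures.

B ≈ 2.92 μT

The Biot–Savart field of a circular arc at its centre is B = μ₀Iφ/(4πR), with φ = 3.403 rad.
B = (4π×10⁻⁷ × 0.380 × 3.403) / (4π × 0.0443) = 2.92×10⁻⁶ T.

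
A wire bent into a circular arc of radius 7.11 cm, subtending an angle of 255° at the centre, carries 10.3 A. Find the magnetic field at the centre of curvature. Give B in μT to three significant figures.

The Biot–Savart field of a circular arc at its centre is B = μ₀Iφ/(4πR), with φ = 4.451 rad.
B = (4π×10⁻⁷ × 10.3 × 4.451) / (4π × 0.0711) = 6.45×10⁻⁵ T.

B ≈ 64.5 μT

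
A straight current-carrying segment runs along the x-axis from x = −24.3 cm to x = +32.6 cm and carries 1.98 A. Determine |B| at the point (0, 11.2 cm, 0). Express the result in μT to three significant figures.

For a finite straight segment, B = (μ₀I/4πd)(sinθ₁ + sinθ₂), where θ₁, θ₂ are the angles from the perpendicular to each end.
The perpendicular distance is d = 0.112 m; the end-offsets along the wire are a = 0.243 m and b = 0.326 m.
sinθ₁ = 0.243/√(0.243²+0.112²) = 0.9082; sinθ₂ = 0.326/√(0.326²+0.112²) = 0.9457.
B = (4π×10⁻⁷ × 1.98) / (4π × 0.112) × (0.9082 + 0.9457) = 3.28×10⁻⁶ T.

B ≈ 3.28 μT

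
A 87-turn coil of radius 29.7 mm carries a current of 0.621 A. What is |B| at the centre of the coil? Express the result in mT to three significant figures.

For an N-turn flat coil, B = Nμ₀I/(2R) with R = 0.0297 m.
B = 87 × 1.31×10⁻⁵ T = 1.14×10⁻³ T.

B ≈ 1.14 mT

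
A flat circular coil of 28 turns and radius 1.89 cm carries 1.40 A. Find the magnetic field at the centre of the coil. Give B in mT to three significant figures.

For an N-turn flat coil, B = Nμ₀I/(2R) with R = 0.0189 m.
B = 28 × 4.65×10⁻⁵ T = 1.30×10⁻³ T.

B ≈ 1.30 mT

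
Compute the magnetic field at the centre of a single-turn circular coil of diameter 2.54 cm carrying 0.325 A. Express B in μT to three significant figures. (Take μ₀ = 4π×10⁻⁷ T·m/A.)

At the centre of a circular loop the Biot–Savart law gives B = μ₀I/(2R) (so R = 0.0127 m).
B = (4π×10⁻⁷ × 0.325) / (2 × 0.0127) = 1.61×10⁻⁵ T.

B ≈ 16.1 μT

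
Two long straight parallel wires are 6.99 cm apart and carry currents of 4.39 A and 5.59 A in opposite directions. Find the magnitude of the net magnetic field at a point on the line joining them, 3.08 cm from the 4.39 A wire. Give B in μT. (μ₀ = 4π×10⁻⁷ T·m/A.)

Each long wire gives B = μ₀I/(2πd). Distances are d₁ = 0.0308 m and d₂ = 0.0391 m.
B₁ = 2.85×10⁻⁵ T, B₂ = 2.86×10⁻⁵ T.
Between antiparallel currents both contributions point the same way, so they add. B = B₁ + B₂ = 2.85×10⁻⁵ + 2.86×10⁻⁵ = 5.71×10⁻⁵ T.

B ≈ 57.1 μT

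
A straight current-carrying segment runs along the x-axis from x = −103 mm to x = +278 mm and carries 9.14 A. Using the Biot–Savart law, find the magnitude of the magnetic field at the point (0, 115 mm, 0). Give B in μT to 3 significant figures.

B ≈ 12.6 μT

For a finite straight segment, B = (μ₀I/4πd)(sinθ₁ + sinθ₂), where θ₁, θ₂ are the angles from the perpendicular to each end.
The perpendicular distance is d = 0.115 m; the end-offsets along the wire are a = 0.103 m and b = 0.278 m.
sinθ₁ = 0.103/√(0.103²+0.115²) = 0.6672; sinθ₂ = 0.278/√(0.278²+0.115²) = 0.9241.
B = (4π×10⁻⁷ × 9.14) / (4π × 0.115) × (0.6672 + 0.9241) = 1.26×10⁻⁵ T.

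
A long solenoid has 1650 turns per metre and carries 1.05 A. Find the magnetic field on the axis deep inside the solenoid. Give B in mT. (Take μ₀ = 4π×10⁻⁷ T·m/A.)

B ≈ 2.18 mT

Inside a long solenoid, B = μ₀nI with n = 1650 turns/m.
B = 4π×10⁻⁷ × 1650 × 1.05 = 2.18×10⁻³ T.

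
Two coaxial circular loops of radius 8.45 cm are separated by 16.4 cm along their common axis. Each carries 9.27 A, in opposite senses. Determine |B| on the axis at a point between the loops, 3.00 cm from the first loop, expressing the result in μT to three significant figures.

Each loop contributes B = μ₀IR²/[2(R²+z²)^(3/2)] on the axis, with z measured from that loop.
Loop 1 (z = 0.03 m): B₁ = 5.77×10⁻⁵ T. Loop 2 (z = 0.134 m): B₂ = 1.05×10⁻⁵ T.
The fields oppose: B = |B₁ − B₂| = 4.72×10⁻⁵ T.

B ≈ 47.2 μT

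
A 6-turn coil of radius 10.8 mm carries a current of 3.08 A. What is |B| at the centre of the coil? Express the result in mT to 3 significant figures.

B ≈ 1.08 mT

For an N-turn flat coil, B = Nμ₀I/(2R) with R = 0.0108 m.
B = 6 × 1.79×10⁻⁴ T = 1.08×10⁻³ T.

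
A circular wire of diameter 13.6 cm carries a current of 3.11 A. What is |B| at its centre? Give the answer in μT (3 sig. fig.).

B ≈ 28.7 μT

At the centre of a circular loop the Biot–Savart law gives B = μ₀I/(2R) (so R = 0.068 m).
B = (4π×10⁻⁷ × 3.11) / (2 × 0.068) = 2.87×10⁻⁵ T.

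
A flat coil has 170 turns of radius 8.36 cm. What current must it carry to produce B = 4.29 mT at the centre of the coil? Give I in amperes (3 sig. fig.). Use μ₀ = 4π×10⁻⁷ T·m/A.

I ≈ 3.36 A

For an N-turn coil, B = Nμ₀I/(2R) with R = 0.0836 m, so I = 2RB/(Nμ₀) = 2 × 0.0836 × 4.29×10⁻³ / (170 × 4π×10⁻⁷) = 3.36 A.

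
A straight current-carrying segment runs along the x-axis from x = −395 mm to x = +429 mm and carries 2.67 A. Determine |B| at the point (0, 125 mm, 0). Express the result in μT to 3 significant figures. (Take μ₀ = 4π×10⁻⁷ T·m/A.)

B ≈ 4.09 μT

For a finite straight segment, B = (μ₀I/4πd)(sinθ₁ + sinθ₂), where θ₁, θ₂ are the angles from the perpendicular to each end.
The perpendicular distance is d = 0.125 m; the end-offsets along the wire are a = 0.395 m and b = 0.429 m.
sinθ₁ = 0.395/√(0.395²+0.125²) = 0.9534; sinθ₂ = 0.429/√(0.429²+0.125²) = 0.9601.
B = (4π×10⁻⁷ × 2.67) / (4π × 0.125) × (0.9534 + 0.9601) = 4.09×10⁻⁶ T.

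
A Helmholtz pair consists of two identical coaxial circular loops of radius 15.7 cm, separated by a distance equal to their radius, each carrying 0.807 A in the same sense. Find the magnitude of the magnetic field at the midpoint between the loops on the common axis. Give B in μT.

B ≈ 4.62 μT

Each loop contributes B = μ₀IR²/[2(R²+z²)^(3/2)] on the axis, with z measured from that loop.
Loop 1 (z = 0.0785 m): B₁ = 2.31×10⁻⁶ T. Loop 2 (z = 0.0785 m): B₂ = 2.31×10⁻⁶ T.
The fields add: B = B₁ + B₂ = 4.62×10⁻⁶ T.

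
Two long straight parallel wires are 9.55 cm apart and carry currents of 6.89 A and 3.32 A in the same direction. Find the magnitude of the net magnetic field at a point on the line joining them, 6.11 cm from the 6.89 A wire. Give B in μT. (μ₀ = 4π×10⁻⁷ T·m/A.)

B ≈ 3.25 μT

Each long wire gives B = μ₀I/(2πd). Distances are d₁ = 0.0611 m and d₂ = 0.0344 m.
B₁ = 2.26×10⁻⁵ T, B₂ = 1.93×10⁻⁵ T.
Between parallel currents the two contributions point in opposite directions, so they subtract. B = |B₁ − B₂| = |2.26×10⁻⁵ − 1.93×10⁻⁵| = 3.25×10⁻⁶ T.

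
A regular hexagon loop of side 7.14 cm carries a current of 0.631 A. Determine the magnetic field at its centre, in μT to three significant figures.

B ≈ 6.12 μT

Each side is a finite straight segment at perpendicular distance d = a/(2 tan(π/6)) = 0.06183 m from the centre, with end-angles ±π/6.
One side contributes B₁ = (μ₀I/4πd)·2 sin(π/6) = 1.02×10⁻⁶ T.
All 6 sides add in the same direction: B = 6 × 1.02×10⁻⁶ = 6.12×10⁻⁶ T.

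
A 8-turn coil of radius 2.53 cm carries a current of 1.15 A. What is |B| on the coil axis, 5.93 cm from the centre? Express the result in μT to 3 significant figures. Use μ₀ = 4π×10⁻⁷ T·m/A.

B ≈ 13.8 μT

For an N-turn flat coil, B = Nμ₀IR²/[2(R²+z²)^(3/2)] with R = 0.0253 m, z = 0.0593 m.
B = 8 × 1.73×10⁻⁶ T = 1.38×10⁻⁵ T.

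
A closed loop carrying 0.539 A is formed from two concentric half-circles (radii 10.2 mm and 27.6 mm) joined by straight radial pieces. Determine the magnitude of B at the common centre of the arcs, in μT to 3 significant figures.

B ≈ 10.5 μT

The radial connectors point toward the centre, so dl × r̂ = 0 and they contribute nothing.
Each semicircle gives μ₀I/(4R): inner arc 1.66×10⁻⁵ T, outer arc 6.14×10⁻⁶ T.
The two arcs carry current in opposite angular senses, so their fields oppose: B = |1.66×10⁻⁵ − 6.14×10⁻⁶| = 1.05×10⁻⁵ T.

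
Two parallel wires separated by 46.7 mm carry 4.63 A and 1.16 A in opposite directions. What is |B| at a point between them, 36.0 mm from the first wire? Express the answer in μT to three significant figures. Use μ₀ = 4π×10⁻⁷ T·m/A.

B ≈ 47.4 μT

Each long wire gives B = μ₀I/(2πd). Distances are d₁ = 0.036 m and d₂ = 0.0107 m.
B₁ = 2.57×10⁻⁵ T, B₂ = 2.17×10⁻⁵ T.
Between antiparallel currents both contributions point the same way, so they add. B = B₁ + B₂ = 2.57×10⁻⁵ + 2.17×10⁻⁵ = 4.74×10⁻⁵ T.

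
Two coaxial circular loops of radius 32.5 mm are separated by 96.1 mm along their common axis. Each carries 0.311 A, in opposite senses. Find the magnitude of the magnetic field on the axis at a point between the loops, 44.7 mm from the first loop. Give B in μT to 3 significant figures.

B ≈ 0.305 μT

Each loop contributes B = μ₀IR²/[2(R²+z²)^(3/2)] on the axis, with z measured from that loop.
Loop 1 (z = 0.0447 m): B₁ = 1.22×10⁻⁶ T. Loop 2 (z = 0.0514 m): B₂ = 9.18×10⁻⁷ T.
The fields oppose: B = |B₁ − B₂| = 3.05×10⁻⁷ T.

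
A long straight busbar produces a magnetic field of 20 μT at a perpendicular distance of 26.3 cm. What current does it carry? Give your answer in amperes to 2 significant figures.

For a long straight wire B = μ₀I/(2πd), so I = 2πdB/μ₀.
I = 2π × 0.263 × 2.00×10⁻⁵ / (4π×10⁻⁷) = 26.3 A.

I ≈ 26 A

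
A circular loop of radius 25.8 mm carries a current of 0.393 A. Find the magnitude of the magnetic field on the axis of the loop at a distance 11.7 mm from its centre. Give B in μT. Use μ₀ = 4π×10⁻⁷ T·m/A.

B ≈ 7.23 μT

On the axis of a circular loop, B = μ₀IR² / [2(R²+z²)^(3/2)].
R² + z² = (0.0258)² + (0.0117)² = 0.0008025 m², and (R²+z²)^(3/2) = 2.27×10⁻⁵ m³.
B = (4π×10⁻⁷ × 0.393 × 0.0006656) / (2 × 2.27×10⁻⁵) = 7.23×10⁻⁶ T.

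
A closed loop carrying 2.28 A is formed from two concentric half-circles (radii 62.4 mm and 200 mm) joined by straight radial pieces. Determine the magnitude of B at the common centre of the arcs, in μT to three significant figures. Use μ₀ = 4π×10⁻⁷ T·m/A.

B ≈ 7.90 μT

The radial connectors point toward the centre, so dl × r̂ = 0 and they contribute nothing.
Each semicircle gives μ₀I/(4R): inner arc 1.15×10⁻⁵ T, outer arc 3.58×10⁻⁶ T.
The two arcs carry current in opposite angular senses, so their fields oppose: B = |1.15×10⁻⁵ − 3.58×10⁻⁶| = 7.90×10⁻⁶ T.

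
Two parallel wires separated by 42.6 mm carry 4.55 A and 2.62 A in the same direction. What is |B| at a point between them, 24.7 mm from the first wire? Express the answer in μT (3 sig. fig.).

Each long wire gives B = μ₀I/(2πd). Distances are d₁ = 0.0247 m and d₂ = 0.0179 m.
B₁ = 3.68×10⁻⁵ T, B₂ = 2.93×10⁻⁵ T.
Between parallel currents the two contributions point in opposite directions, so they subtract. B = |B₁ − B₂| = |3.68×10⁻⁵ − 2.93×10⁻⁵| = 7.57×10⁻⁶ T.

B ≈ 7.57 μT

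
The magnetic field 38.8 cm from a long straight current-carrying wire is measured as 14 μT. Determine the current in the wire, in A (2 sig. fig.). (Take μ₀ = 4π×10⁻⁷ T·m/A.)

I ≈ 27 A

For a long straight wire B = μ₀I/(2πd), so I = 2πdB/μ₀.
I = 2π × 0.388 × 1.40×10⁻⁵ / (4π×10⁻⁷) = 27.2 A.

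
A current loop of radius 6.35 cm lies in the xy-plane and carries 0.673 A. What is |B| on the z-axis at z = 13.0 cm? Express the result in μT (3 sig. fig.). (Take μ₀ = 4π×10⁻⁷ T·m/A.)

B ≈ 0.563 μT

On the axis of a circular loop, B = μ₀IR² / [2(R²+z²)^(3/2)].
R² + z² = (0.0635)² + (0.13)² = 0.02093 m², and (R²+z²)^(3/2) = 3.03×10⁻³ m³.
B = (4π×10⁻⁷ × 0.673 × 0.004032) / (2 × 3.03×10⁻³) = 5.63×10⁻⁷ T.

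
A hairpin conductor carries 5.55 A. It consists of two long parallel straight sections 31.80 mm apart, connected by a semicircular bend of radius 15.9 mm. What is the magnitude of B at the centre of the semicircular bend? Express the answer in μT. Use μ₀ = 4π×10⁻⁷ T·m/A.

The semicircular arc contributes B_arc = μ₀I·π/(4πR) = μ₀I/(4R) = 1.10×10⁻⁴ T.
Each semi-infinite lead is at perpendicular distance R = 0.0159 m from the centre, with the perpendicular foot at its near end, so it contributes μ₀I/(4πR); both point the same way, together 6.98×10⁻⁵ T.
Arc and leads all point the same direction: B = 1.10×10⁻⁴ + 6.98×10⁻⁵ = 1.79×10⁻⁴ T.

B ≈ 179 μT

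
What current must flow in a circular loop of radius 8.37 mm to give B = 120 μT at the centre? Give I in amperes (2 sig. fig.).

I ≈ 1.6 A

At the centre of a circular loop B = μ₀I/(2R), so I = 2RB/μ₀.
With R = 0.00837 m, I = 2 × 0.00837 × 1.20×10⁻⁴ / (4π×10⁻⁷) = 1.60 A.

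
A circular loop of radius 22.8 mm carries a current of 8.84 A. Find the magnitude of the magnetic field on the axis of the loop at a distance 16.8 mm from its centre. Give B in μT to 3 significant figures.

On the axis of a circular loop, B = μ₀IR² / [2(R²+z²)^(3/2)].
R² + z² = (0.0228)² + (0.0168)² = 0.0008021 m², and (R²+z²)^(3/2) = 2.27×10⁻⁵ m³.
B = (4π×10⁻⁷ × 8.84 × 0.0005198) / (2 × 2.27×10⁻⁵) = 1.27×10⁻⁴ T.

B ≈ 127 μT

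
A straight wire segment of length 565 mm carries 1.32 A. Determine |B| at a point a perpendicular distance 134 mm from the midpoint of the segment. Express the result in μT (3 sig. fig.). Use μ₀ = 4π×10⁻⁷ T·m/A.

B ≈ 1.78 μT

For a finite straight segment, B = (μ₀I/4πd)(sinθ₁ + sinθ₂), where θ₁, θ₂ are the angles from the perpendicular to each end.
The perpendicular from the point meets the wire at its midpoint, so each end is L/2 = 0.2825 m away along the wire.
sinθ₁ = 0.2825/√(0.2825²+0.134²) = 0.9035; sinθ₂ = 0.2825/√(0.2825²+0.134²) = 0.9035.
B = (4π×10⁻⁷ × 1.32) / (4π × 0.134) × (0.9035 + 0.9035) = 1.78×10⁻⁶ T.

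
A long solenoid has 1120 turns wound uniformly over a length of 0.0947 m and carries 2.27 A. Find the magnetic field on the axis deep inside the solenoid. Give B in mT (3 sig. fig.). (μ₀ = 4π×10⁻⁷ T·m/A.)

Inside a long solenoid, B = μ₀nI with n = 1.183×10⁴ turns/m.
B = 4π×10⁻⁷ × 1.183×10⁴ × 2.27 = 3.37×10⁻² T.

B ≈ 33.7 mT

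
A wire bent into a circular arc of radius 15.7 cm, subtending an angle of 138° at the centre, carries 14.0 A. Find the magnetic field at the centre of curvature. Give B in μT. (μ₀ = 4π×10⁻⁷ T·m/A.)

The Biot–Savart field of a circular arc at its centre is B = μ₀Iφ/(4πR), with φ = 2.409 rad.
B = (4π×10⁻⁷ × 14.0 × 2.409) / (4π × 0.157) = 2.15×10⁻⁵ T.

B ≈ 21.5 μT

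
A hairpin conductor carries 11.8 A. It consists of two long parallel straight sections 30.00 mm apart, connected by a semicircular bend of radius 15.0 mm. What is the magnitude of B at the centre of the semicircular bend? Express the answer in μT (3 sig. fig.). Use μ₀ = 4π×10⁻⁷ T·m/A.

The semicircular arc contributes B_arc = μ₀I·π/(4πR) = μ₀I/(4R) = 2.47×10⁻⁴ T.
Each semi-infinite lead is at perpendicular distance R = 0.015 m from the centre, with the perpendicular foot at its near end, so it contributes μ₀I/(4πR); both point the same way, together 1.57×10⁻⁴ T.
Arc and leads all point the same direction: B = 2.47×10⁻⁴ + 1.57×10⁻⁴ = 4.04×10⁻⁴ T.

B ≈ 404 μT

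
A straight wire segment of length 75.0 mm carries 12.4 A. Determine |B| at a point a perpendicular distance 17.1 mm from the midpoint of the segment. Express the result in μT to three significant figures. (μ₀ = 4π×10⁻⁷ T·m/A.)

B ≈ 132 μT

For a finite straight segment, B = (μ₀I/4πd)(sinθ₁ + sinθ₂), where θ₁, θ₂ are the angles from the perpendicular to each end.
The perpendicular from the point meets the wire at its midpoint, so each end is L/2 = 0.0375 m away along the wire.
sinθ₁ = 0.0375/√(0.0375²+0.0171²) = 0.9099; sinθ₂ = 0.0375/√(0.0375²+0.0171²) = 0.9099.
B = (4π×10⁻⁷ × 12.4) / (4π × 0.0171) × (0.9099 + 0.9099) = 1.32×10⁻⁴ T.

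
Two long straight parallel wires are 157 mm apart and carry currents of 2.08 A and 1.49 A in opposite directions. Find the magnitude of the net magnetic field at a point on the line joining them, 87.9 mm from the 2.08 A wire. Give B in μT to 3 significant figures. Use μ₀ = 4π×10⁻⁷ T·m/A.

Each long wire gives B = μ₀I/(2πd). Distances are d₁ = 0.0879 m and d₂ = 0.0691 m.
B₁ = 4.73×10⁻⁶ T, B₂ = 4.31×10⁻⁶ T.
Between antiparallel currents both contributions point the same way, so they add. B = B₁ + B₂ = 4.73×10⁻⁶ + 4.31×10⁻⁶ = 9.05×10⁻⁶ T.

B ≈ 9.05 μT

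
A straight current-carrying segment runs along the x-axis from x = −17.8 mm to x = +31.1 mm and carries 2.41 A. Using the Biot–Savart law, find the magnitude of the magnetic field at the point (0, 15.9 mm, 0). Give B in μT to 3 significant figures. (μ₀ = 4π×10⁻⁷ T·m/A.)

For a finite straight segment, B = (μ₀I/4πd)(sinθ₁ + sinθ₂), where θ₁, θ₂ are the angles from the perpendicular to each end.
The perpendicular distance is d = 0.0159 m; the end-offsets along the wire are a = 0.0178 m and b = 0.0311 m.
sinθ₁ = 0.0178/√(0.0178²+0.0159²) = 0.7458; sinθ₂ = 0.0311/√(0.0311²+0.0159²) = 0.8904.
B = (4π×10⁻⁷ × 2.41) / (4π × 0.0159) × (0.7458 + 0.8904) = 2.48×10⁻⁵ T.

B ≈ 24.8 μT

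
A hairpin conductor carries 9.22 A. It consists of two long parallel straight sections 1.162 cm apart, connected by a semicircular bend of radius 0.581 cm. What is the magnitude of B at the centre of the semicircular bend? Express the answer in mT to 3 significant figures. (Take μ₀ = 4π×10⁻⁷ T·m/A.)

B ≈ 0.816 mT

The semicircular arc contributes B_arc = μ₀I·π/(4πR) = μ₀I/(4R) = 4.99×10⁻⁴ T.
Each semi-infinite lead is at perpendicular distance R = 0.00581 m from the centre, with the perpendicular foot at its near end, so it contributes μ₀I/(4πR); both point the same way, together 3.17×10⁻⁴ T.
Arc and leads all point the same direction: B = 4.99×10⁻⁴ + 3.17×10⁻⁴ = 8.16×10⁻⁴ T.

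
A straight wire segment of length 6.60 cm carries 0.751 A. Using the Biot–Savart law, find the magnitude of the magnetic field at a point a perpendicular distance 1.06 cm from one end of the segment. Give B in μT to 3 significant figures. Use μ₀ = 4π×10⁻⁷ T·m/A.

For a finite straight segment, B = (μ₀I/4πd)(sinθ₁ + sinθ₂), where θ₁, θ₂ are the angles from the perpendicular to each end.
The perpendicular foot is at one end, so the two end-offsets along the wire are 0 and L = 0.066 m.
sinθ₁ = 0/√(0²+0.0106²) = 0.0000; sinθ₂ = 0.066/√(0.066²+0.0106²) = 0.9873.
B = (4π×10⁻⁷ × 0.751) / (4π × 0.0106) × (0.0000 + 0.9873) = 7.00×10⁻⁶ T.

B ≈ 7.00 μT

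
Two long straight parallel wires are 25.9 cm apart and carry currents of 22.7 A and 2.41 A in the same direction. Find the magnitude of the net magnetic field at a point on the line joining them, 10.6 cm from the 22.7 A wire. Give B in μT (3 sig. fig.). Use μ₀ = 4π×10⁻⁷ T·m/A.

B ≈ 39.7 μT

Each long wire gives B = μ₀I/(2πd). Distances are d₁ = 0.106 m and d₂ = 0.153 m.
B₁ = 4.28×10⁻⁵ T, B₂ = 3.15×10⁻⁶ T.
Between parallel currents the two contributions point in opposite directions, so they subtract. B = |B₁ − B₂| = |4.28×10⁻⁵ − 3.15×10⁻⁶| = 3.97×10⁻⁵ T.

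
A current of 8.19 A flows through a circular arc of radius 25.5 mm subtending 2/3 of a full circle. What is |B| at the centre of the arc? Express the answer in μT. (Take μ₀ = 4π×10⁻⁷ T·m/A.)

The Biot–Savart field of a circular arc at its centre is B = μ₀Iφ/(4πR), with φ = 4.189 rad.
B = (4π×10⁻⁷ × 8.19 × 4.189) / (4π × 0.0255) = 1.35×10⁻⁴ T.

B ≈ 135 μT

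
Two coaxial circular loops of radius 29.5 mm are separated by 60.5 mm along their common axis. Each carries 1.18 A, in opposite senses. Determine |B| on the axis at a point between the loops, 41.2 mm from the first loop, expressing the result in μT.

Each loop contributes B = μ₀IR²/[2(R²+z²)^(3/2)] on the axis, with z measured from that loop.
Loop 1 (z = 0.0412 m): B₁ = 4.96×10⁻⁶ T. Loop 2 (z = 0.0193 m): B₂ = 1.47×10⁻⁵ T.
The fields oppose: B = |B₁ − B₂| = 9.77×10⁻⁶ T.

B ≈ 9.77 μT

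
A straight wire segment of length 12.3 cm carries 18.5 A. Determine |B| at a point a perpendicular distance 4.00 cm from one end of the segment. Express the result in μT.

For a finite straight segment, B = (μ₀I/4πd)(sinθ₁ + sinθ₂), where θ₁, θ₂ are the angles from the perpendicular to each end.
The perpendicular foot is at one end, so the two end-offsets along the wire are 0 and L = 0.123 m.
sinθ₁ = 0/√(0²+0.04²) = 0.0000; sinθ₂ = 0.123/√(0.123²+0.04²) = 0.9510.
B = (4π×10⁻⁷ × 18.5) / (4π × 0.04) × (0.0000 + 0.9510) = 4.40×10⁻⁵ T.

B ≈ 44.0 μT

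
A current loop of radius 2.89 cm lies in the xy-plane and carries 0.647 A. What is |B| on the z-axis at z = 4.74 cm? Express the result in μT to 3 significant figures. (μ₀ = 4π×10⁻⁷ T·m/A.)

B ≈ 1.98 μT

On the axis of a circular loop, B = μ₀IR² / [2(R²+z²)^(3/2)].
R² + z² = (0.0289)² + (0.0474)² = 0.003082 m², and (R²+z²)^(3/2) = 1.71×10⁻⁴ m³.
B = (4π×10⁻⁷ × 0.647 × 0.0008352) / (2 × 1.71×10⁻⁴) = 1.98×10⁻⁶ T.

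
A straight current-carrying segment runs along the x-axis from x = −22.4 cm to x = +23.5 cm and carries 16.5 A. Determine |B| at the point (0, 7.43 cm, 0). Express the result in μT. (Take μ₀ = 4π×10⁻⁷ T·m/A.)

For a finite straight segment, B = (μ₀I/4πd)(sinθ₁ + sinθ₂), where θ₁, θ₂ are the angles from the perpendicular to each end.
The perpendicular distance is d = 0.0743 m; the end-offsets along the wire are a = 0.224 m and b = 0.235 m.
sinθ₁ = 0.224/√(0.224²+0.0743²) = 0.9491; sinθ₂ = 0.235/√(0.235²+0.0743²) = 0.9535.
B = (4π×10⁻⁷ × 16.5) / (4π × 0.0743) × (0.9491 + 0.9535) = 4.23×10⁻⁵ T.

B ≈ 42.3 μT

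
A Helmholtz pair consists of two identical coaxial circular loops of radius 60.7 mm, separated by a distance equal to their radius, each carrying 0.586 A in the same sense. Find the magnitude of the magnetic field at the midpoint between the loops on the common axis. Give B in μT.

B ≈ 8.68 μT

Each loop contributes B = μ₀IR²/[2(R²+z²)^(3/2)] on the axis, with z measured from that loop.
Loop 1 (z = 0.03035 m): B₁ = 4.34×10⁻⁶ T. Loop 2 (z = 0.03035 m): B₂ = 4.34×10⁻⁶ T.
The fields add: B = B₁ + B₂ = 8.68×10⁻⁶ T.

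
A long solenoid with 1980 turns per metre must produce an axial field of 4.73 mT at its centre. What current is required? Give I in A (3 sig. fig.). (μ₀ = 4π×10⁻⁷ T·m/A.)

I ≈ 1.90 A

Inside a long solenoid B = μ₀nI with n = 1980 m⁻¹, so I = B/(μ₀n).
I = 4.73×10⁻³ / (4π×10⁻⁷ × 1980) = 1.90 A.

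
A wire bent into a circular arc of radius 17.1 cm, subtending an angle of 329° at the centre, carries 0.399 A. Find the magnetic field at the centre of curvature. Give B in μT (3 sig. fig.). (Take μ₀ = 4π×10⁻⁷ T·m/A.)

B ≈ 1.34 μT

The Biot–Savart field of a circular arc at its centre is B = μ₀Iφ/(4πR), with φ = 5.742 rad.
B = (4π×10⁻⁷ × 0.399 × 5.742) / (4π × 0.171) = 1.34×10⁻⁶ T.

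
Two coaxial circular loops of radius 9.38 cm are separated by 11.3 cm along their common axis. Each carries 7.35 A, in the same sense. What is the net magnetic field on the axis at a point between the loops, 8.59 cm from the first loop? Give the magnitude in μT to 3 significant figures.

Each loop contributes B = μ₀IR²/[2(R²+z²)^(3/2)] on the axis, with z measured from that loop.
Loop 1 (z = 0.0859 m): B₁ = 1.97×10⁻⁵ T. Loop 2 (z = 0.0271 m): B₂ = 4.37×10⁻⁵ T.
The fields add: B = B₁ + B₂ = 6.34×10⁻⁵ T.

B ≈ 63.4 μT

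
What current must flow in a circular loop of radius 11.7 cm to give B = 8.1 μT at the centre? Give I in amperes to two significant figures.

At the centre of a circular loop B = μ₀I/(2R), so I = 2RB/μ₀.
With R = 0.117 m, I = 2 × 0.117 × 8.10×10⁻⁶ / (4π×10⁻⁷) = 1.51 A.

I ≈ 1.5 A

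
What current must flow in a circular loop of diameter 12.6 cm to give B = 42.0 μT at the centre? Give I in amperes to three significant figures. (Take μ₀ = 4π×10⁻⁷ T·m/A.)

At the centre of a circular loop B = μ₀I/(2R), so I = 2RB/μ₀.
With R = 0.063 m, I = 2 × 0.063 × 4.20×10⁻⁵ / (4π×10⁻⁷) = 4.21 A.

I ≈ 4.21 A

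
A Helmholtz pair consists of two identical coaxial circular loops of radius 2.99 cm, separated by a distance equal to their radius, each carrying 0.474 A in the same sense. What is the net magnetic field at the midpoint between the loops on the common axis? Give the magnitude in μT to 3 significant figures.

B ≈ 14.3 μT

Each loop contributes B = μ₀IR²/[2(R²+z²)^(3/2)] on the axis, with z measured from that loop.
Loop 1 (z = 0.01495 m): B₁ = 7.13×10⁻⁶ T. Loop 2 (z = 0.01495 m): B₂ = 7.13×10⁻⁶ T.
The fields add: B = B₁ + B₂ = 1.43×10⁻⁵ T.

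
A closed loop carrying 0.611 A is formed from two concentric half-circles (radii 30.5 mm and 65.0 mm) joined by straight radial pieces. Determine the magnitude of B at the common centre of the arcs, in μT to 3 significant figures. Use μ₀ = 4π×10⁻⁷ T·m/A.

The radial connectors point toward the centre, so dl × r̂ = 0 and they contribute nothing.
Each semicircle gives μ₀I/(4R): inner arc 6.29×10⁻⁶ T, outer arc 2.95×10⁻⁶ T.
The two arcs carry current in opposite angular senses, so their fields oppose: B = |6.29×10⁻⁶ − 2.95×10⁻⁶| = 3.34×10⁻⁶ T.

B ≈ 3.34 μT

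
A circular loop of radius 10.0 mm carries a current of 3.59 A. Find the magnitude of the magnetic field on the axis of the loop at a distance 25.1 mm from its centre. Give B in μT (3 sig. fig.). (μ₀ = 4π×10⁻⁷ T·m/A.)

On the axis of a circular loop, B = μ₀IR² / [2(R²+z²)^(3/2)].
R² + z² = (0.01)² + (0.0251)² = 0.00073 m², and (R²+z²)^(3/2) = 1.97×10⁻⁵ m³.
B = (4π×10⁻⁷ × 3.59 × 0.0001) / (2 × 1.97×10⁻⁵) = 1.14×10⁻⁵ T.

B ≈ 11.4 μT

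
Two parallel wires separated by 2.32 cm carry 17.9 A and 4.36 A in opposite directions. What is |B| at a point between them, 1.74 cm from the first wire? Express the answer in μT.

B ≈ 356 μT

Each long wire gives B = μ₀I/(2πd). Distances are d₁ = 0.0174 m and d₂ = 0.0058 m.
B₁ = 2.06×10⁻⁴ T, B₂ = 1.50×10⁻⁴ T.
Between antiparallel currents both contributions point the same way, so they add. B = B₁ + B₂ = 2.06×10⁻⁴ + 1.50×10⁻⁴ = 3.56×10⁻⁴ T.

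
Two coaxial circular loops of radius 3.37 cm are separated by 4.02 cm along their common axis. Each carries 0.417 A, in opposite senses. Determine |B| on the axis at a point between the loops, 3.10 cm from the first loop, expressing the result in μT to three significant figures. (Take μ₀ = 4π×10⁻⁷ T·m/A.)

Each loop contributes B = μ₀IR²/[2(R²+z²)^(3/2)] on the axis, with z measured from that loop.
Loop 1 (z = 0.031 m): B₁ = 3.10×10⁻⁶ T. Loop 2 (z = 0.0092 m): B₂ = 6.98×10⁻⁶ T.
The fields oppose: B = |B₁ − B₂| = 3.88×10⁻⁶ T.

B ≈ 3.88 μT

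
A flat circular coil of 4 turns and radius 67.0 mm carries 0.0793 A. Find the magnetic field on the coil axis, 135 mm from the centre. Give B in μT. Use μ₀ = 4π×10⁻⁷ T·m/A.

For an N-turn flat coil, B = Nμ₀IR²/[2(R²+z²)^(3/2)] with R = 0.067 m, z = 0.135 m.
B = 4 × 6.53×10⁻⁸ T = 2.61×10⁻⁷ T.

B ≈ 0.261 μT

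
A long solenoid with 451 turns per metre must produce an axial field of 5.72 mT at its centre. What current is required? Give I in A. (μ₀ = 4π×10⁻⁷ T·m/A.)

Inside a long solenoid B = μ₀nI with n = 451 m⁻¹, so I = B/(μ₀n).
I = 5.72×10⁻³ / (4π×10⁻⁷ × 451) = 10.1 A.

I ≈ 10.1 A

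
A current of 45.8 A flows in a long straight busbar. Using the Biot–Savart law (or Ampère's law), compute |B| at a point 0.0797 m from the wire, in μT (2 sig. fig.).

For an infinitely long straight wire, B = μ₀I/(2πd).
B = (4π×10⁻⁷ × 45.8) / (2π × 0.0797) = 1.15×10⁻⁴ T.

B ≈ 110 μT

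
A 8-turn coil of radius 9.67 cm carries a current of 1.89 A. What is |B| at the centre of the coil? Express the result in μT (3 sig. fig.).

B ≈ 98.2 μT

For an N-turn flat coil, B = Nμ₀I/(2R) with R = 0.0967 m.
B = 8 × 1.23×10⁻⁵ T = 9.82×10⁻⁵ T.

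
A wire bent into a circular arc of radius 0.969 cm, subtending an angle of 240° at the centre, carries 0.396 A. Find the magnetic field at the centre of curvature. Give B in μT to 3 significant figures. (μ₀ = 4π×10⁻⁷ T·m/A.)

The Biot–Savart field of a circular arc at its centre is B = μ₀Iφ/(4πR), with φ = 4.189 rad.
B = (4π×10⁻⁷ × 0.396 × 4.189) / (4π × 0.00969) = 1.71×10⁻⁵ T.

B ≈ 17.1 μT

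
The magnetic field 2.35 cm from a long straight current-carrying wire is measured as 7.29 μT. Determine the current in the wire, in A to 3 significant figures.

For a long straight wire B = μ₀I/(2πd), so I = 2πdB/μ₀.
I = 2π × 0.0235 × 7.29×10⁻⁶ / (4π×10⁻⁷) = 0.857 A.

I ≈ 0.857 A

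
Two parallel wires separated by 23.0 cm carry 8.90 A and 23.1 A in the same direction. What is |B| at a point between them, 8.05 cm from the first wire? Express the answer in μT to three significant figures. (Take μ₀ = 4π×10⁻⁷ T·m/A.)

B ≈ 8.79 μT

Each long wire gives B = μ₀I/(2πd). Distances are d₁ = 0.0805 m and d₂ = 0.1495 m.
B₁ = 2.21×10⁻⁵ T, B₂ = 3.09×10⁻⁵ T.
Between parallel currents the two contributions point in opposite directions, so they subtract. B = |B₁ − B₂| = |2.21×10⁻⁵ − 3.09×10⁻⁵| = 8.79×10⁻⁶ T.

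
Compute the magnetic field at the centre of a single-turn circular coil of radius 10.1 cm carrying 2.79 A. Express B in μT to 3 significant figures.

B ≈ 17.4 μT

At the centre of a circular loop the Biot–Savart law gives B = μ₀I/(2R).
B = (4π×10⁻⁷ × 2.79) / (2 × 0.101) = 1.74×10⁻⁵ T.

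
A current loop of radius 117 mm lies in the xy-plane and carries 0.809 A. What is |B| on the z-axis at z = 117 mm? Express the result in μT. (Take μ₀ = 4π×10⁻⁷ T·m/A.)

B ≈ 1.54 μT

On the axis of a circular loop, B = μ₀IR² / [2(R²+z²)^(3/2)].
R² + z² = (0.117)² + (0.117)² = 0.02738 m², and (R²+z²)^(3/2) = 4.53×10⁻³ m³.
B = (4π×10⁻⁷ × 0.809 × 0.01369) / (2 × 4.53×10⁻³) = 1.54×10⁻⁶ T.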